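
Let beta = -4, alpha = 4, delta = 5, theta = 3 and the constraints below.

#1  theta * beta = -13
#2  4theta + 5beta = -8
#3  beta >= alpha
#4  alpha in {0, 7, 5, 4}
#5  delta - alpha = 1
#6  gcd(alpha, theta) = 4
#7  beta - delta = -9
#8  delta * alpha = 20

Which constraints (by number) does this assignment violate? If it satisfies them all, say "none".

Constraints 1, 3, and 6 do not hold.

#1 theta * beta = 3 * (-4) = -12, not -13 — fails.
#2 4theta + 5beta = 4(3) + 5(-4) = -8 — holds.
#3 beta = -4, alpha = 4; -4 < 4 (want ≥) — fails.
#4 alpha = 4 is in {0, 7, 5, 4} — holds.
#5 delta - alpha = 5 - 4 = 1 — holds.
#6 gcd(4, 3) = 1, not 4 — fails.
#7 beta - delta = -4 - 5 = -9 — holds.
#8 delta * alpha = 5 * 4 = 20 — holds.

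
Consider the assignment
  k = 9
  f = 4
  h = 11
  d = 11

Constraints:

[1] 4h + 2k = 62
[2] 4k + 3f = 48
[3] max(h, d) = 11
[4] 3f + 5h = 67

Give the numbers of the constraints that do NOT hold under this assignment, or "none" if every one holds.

The assignment satisfies every constraint.

[1] 4h + 2k = 4(11) + 2(9) = 62 — OK.
[2] 4k + 3f = 4(9) + 3(4) = 48 — OK.
[3] max(11, 11) = 11 — OK.
[4] 3f + 5h = 3(4) + 5(11) = 67 — OK.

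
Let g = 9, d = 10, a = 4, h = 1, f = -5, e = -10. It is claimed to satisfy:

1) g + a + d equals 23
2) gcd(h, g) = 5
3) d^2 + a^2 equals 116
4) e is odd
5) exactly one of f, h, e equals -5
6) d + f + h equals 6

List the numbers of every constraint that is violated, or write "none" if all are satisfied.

The assignment fails constraints 2 and 4.

1) g + a + d = 9 + 4 + 10 = 23 — holds.
2) gcd(1, 9) = 1, not 5 — fails.
3) d^2 + a^2 = 10^2 + 4^2 = 100 + 16 = 116 — holds.
4) e = -10 is even — fails.
5) f=-5, h=1, e=-10; 1 of them equals -5 — holds.
6) d + f + h = 10 + (-5) + 1 = 6 — holds.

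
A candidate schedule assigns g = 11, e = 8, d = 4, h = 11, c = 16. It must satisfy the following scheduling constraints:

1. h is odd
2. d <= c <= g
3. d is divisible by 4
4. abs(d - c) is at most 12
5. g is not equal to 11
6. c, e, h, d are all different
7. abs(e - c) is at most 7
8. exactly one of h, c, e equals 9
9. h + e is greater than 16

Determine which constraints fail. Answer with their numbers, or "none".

1. h = 11 is odd  yes
2. values 4, 16, 11; c = 16 is not <= g = 11  no
3. 4 / 4 = 1, so 4 divides 4  yes
4. abs(4 - 16) = 12; 12 ≤ 12  yes
5. g = 11, but 11 is required to differ  no
6. values 16, 8, 11, 4 are pairwise distinct  yes
7. abs(8 - 16) = 8; 8 > 7, exceeds bound 7  no
8. h=11, c=16, e=8; 0 of them equal 9, not exactly one  no
9. h + e = 11 + 8 = 19; 19 > 16  yes

Constraints 2, 5, 7, 8 do not hold.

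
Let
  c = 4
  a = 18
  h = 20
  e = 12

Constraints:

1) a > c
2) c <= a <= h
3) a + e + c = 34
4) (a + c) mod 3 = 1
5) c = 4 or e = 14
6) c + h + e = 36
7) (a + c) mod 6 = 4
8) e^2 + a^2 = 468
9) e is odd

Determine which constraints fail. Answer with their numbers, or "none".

1) a = 18, c = 4; 18 > 4 — holds.
2) values 4 <= 18 <= 20 — holds.
3) a + e + c = 18 + 12 + 4 = 34 — holds.
4) a + c = 22; 22 mod 3 = 1 — holds.
5) c = 4 = 4 (first disjunct) — holds.
6) c + h + e = 4 + 20 + 12 = 36 — holds.
7) a + c = 22; 22 mod 6 = 4 — holds.
8) e^2 + a^2 = 12^2 + 18^2 = 144 + 324 = 468 — holds.
9) e = 12 is even — fails.

Constraint 9 does not hold.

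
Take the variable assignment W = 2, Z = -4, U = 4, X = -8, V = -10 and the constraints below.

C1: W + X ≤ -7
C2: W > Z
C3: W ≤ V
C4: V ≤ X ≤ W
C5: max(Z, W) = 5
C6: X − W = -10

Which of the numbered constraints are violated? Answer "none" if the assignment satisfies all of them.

C1: W + X = 2 + (-8) = -6; -6 > -7, bound -7 not met  FAIL
C2: W = 2, Z = -4; 2 > -4  OK
C3: W = 2, V = -10; 2 > -10 (want ≤)  FAIL
C4: values -10 ≤ -8 ≤ 2  OK
C5: max(-4, 2) = 2, not 5  FAIL
C6: X − W = -8 − 2 = -10  OK

Constraints 1, 3, 5 are violated.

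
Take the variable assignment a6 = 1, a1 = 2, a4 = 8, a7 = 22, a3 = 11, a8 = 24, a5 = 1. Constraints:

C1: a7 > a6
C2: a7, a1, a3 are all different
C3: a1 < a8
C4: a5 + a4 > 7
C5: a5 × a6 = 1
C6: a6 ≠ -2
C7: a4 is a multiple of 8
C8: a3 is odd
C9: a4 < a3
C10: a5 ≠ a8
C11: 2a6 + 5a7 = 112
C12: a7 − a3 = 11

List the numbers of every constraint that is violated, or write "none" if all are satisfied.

C1: a7 = 22, a6 = 1; 22 > 1 — satisfied.
C2: values 22, 2, 11 are pairwise distinct — satisfied.
C3: a1 = 2, a8 = 24; 2 < 24 — satisfied.
C4: a5 + a4 = 1 + 8 = 9; 9 > 7 — satisfied.
C5: a5 × a6 = 1 × 1 = 1 — satisfied.
C6: a6 = 1, and 1 ≠ -2 — satisfied.
C7: 8 / 8 = 1, so 8 divides 8 — satisfied.
C8: a3 = 11 is odd — satisfied.
C9: a4 = 8, a3 = 11; 8 < 11 — satisfied.
C10: a5 = 1, a8 = 24; distinct — satisfied.
C11: 2a6 + 5a7 = 2(1) + 5(22) = 112 — satisfied.
C12: a7 − a3 = 22 − 11 = 11 — satisfied.

All constraints are satisfied.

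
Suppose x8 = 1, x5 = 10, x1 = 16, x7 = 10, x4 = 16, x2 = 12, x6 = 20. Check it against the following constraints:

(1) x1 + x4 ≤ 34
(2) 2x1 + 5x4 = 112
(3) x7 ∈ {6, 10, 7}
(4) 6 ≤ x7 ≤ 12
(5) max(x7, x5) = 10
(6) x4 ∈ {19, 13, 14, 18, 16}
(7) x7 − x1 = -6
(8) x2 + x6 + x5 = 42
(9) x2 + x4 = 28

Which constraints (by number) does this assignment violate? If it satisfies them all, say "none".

The assignment satisfies every constraint.

(1) x1 + x4 = 16 + 16 = 32; 32 ≤ 34  ✓
(2) 2x1 + 5x4 = 2(16) + 5(16) = 112  ✓
(3) x7 = 10 is in {6, 10, 7}  ✓
(4) x7 = 10 lies in [6, 12]  ✓
(5) max(10, 10) = 10  ✓
(6) x4 = 16 is in {19, 13, 14, 18, 16}  ✓
(7) x7 − x1 = 10 − 16 = -6  ✓
(8) x2 + x6 + x5 = 12 + 20 + 10 = 42  ✓
(9) x2 + x4 = 12 + 16 = 28  ✓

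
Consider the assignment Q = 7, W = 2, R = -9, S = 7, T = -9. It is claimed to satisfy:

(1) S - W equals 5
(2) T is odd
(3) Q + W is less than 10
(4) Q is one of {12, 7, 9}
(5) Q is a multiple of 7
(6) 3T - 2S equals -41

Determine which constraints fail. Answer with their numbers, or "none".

(1) S - W = 7 - 2 = 5 — holds.
(2) T = -9 is odd — holds.
(3) Q + W = 7 + 2 = 9; 9 < 10 — holds.
(4) Q = 7 is in {12, 7, 9} — holds.
(5) 7 / 7 = 1, so 7 divides 7 — holds.
(6) 3T - 2S = 3(-9) - 2(7) = -41 — holds.

No violations.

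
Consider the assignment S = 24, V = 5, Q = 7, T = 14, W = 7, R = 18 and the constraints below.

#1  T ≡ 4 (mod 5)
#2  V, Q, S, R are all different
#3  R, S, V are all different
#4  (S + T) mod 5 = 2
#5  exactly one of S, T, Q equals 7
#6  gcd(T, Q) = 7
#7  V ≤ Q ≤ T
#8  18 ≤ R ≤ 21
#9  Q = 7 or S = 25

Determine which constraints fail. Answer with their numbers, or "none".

No — constraint 4 is not satisfied.

#1 14 mod 5 = 4 — holds.
#2 values 5, 7, 24, 18 are pairwise distinct — holds.
#3 values 18, 24, 5 are pairwise distinct — holds.
#4 S + T = 38; 38 mod 5 = 3, not 2 — fails.
#5 S=24, T=14, Q=7; 1 of them equals 7 — holds.
#6 gcd(14, 7) = 7 — holds.
#7 values 5 ≤ 7 ≤ 14 — holds.
#8 R = 18 lies in [18, 21] — holds.
#9 Q = 7 = 7 (first disjunct) — holds.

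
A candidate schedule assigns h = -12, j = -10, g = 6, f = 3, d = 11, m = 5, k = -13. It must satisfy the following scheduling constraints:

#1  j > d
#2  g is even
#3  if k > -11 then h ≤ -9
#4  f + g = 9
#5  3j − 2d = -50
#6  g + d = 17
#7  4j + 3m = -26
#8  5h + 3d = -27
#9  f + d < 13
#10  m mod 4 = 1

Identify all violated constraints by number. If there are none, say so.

#1 j = -10, d = 11; -10 ≤ 11 (want >) — fails.
#2 g = 6 is even — holds.
#3 k = -13, not > -11; antecedent false, conditional vacuously true — holds.
#4 f + g = 3 + 6 = 9 — holds.
#5 3j − 2d = 3(-10) − 2(11) = -52, not -50 — fails.
#6 g + d = 6 + 11 = 17 — holds.
#7 4j + 3m = 4(-10) + 3(5) = -25, not -26 — fails.
#8 5h + 3d = 5(-12) + 3(11) = -27 — holds.
#9 f + d = 3 + 11 = 14; 14 ≥ 13, bound 13 not met — fails.
#10 5 mod 4 = 1 — holds.

No — constraints 1, 5, 7, and 9 are not satisfied.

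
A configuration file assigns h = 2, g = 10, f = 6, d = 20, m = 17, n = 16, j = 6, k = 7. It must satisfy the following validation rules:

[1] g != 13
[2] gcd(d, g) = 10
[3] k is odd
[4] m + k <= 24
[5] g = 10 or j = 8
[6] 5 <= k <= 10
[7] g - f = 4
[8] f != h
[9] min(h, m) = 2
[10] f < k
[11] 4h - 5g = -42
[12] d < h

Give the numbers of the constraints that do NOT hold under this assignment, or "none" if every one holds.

[1] g = 10, and 10 ≠ 13 — holds.
[2] gcd(20, 10) = 10 — holds.
[3] k = 7 is odd — holds.
[4] m + k = 17 + 7 = 24; 24 ≤ 24 — holds.
[5] g = 10 = 10 (first disjunct) — holds.
[6] k = 7 lies in [5, 10] — holds.
[7] g - f = 10 - 6 = 4 — holds.
[8] f = 6, h = 2; distinct — holds.
[9] min(2, 17) = 2 — holds.
[10] f = 6, k = 7; 6 < 7 — holds.
[11] 4h - 5g = 4(2) - 5(10) = -42 — holds.
[12] d = 20, h = 2; 20 ≥ 2 (want <) — does not hold.

No — constraint 12 is not satisfied.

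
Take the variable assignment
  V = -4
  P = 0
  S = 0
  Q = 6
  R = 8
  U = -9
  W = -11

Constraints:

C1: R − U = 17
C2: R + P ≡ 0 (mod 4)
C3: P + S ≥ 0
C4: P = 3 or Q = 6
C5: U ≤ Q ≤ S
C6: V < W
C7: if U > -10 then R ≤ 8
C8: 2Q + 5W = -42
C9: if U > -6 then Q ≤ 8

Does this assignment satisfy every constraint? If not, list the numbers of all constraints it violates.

The assignment fails constraints 5, 6, and 8.

C1: R − U = 8 − (-9) = 17  ✔
C2: R + P = 8; 8 mod 4 = 0  ✔
C3: P + S = 0 + 0 = 0; 0 ≥ 0  ✔
C4: P = 0 ≠ 3, but Q = 6 = 6 (second disjunct)  ✔
C5: values -9, 6, 0; Q = 6 is not ≤ S = 0  ✘
C6: V = -4, W = -11; -4 ≥ -11 (want <)  ✘
C7: U = -9 > -10, so we need R ≤ 8; R = 8 ≤ 8  ✔
C8: 2Q + 5W = 2(6) + 5(-11) = -43, not -42  ✘
C9: U = -9, not > -6; antecedent false, conditional vacuously true  ✔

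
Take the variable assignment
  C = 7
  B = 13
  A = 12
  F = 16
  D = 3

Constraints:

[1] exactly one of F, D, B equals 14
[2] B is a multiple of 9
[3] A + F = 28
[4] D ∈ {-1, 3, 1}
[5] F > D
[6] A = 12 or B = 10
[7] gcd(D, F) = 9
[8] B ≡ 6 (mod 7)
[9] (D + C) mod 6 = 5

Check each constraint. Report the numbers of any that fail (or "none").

[1] F=16, D=3, B=13; 0 of them equal 14, not exactly one — violated.
[2] 13 = 9×1 + 4, so 9 does not divide 13 — violated.
[3] A + F = 12 + 16 = 28 — satisfied.
[4] D = 3 is in {-1, 3, 1} — satisfied.
[5] F = 16, D = 3; 16 > 3 — satisfied.
[6] A = 12 = 12 (first disjunct) — satisfied.
[7] gcd(3, 16) = 1, not 9 — violated.
[8] 13 mod 7 = 6 — satisfied.
[9] D + C = 10; 10 mod 6 = 4, not 5 — violated.

No — constraints 1, 2, 7, and 9 are not satisfied.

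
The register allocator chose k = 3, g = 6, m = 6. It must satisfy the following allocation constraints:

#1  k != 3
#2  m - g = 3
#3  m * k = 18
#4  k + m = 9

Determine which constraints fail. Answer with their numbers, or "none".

#1 k = 3, but 3 is required to differ — violated.
#2 m - g = 6 - 6 = 0, not 3 — violated.
#3 m * k = 6 * 3 = 18 — satisfied.
#4 k + m = 3 + 6 = 9 — satisfied.

No — constraints 1 and 2 are not satisfied.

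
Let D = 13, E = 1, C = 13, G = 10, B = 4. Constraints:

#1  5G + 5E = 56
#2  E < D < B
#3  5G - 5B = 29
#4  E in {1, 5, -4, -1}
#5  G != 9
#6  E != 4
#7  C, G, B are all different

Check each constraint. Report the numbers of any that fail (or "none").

#1 5G + 5E = 5(10) + 5(1) = 55, not 56 — violated.
#2 values 1, 13, 4; D = 13 is not < B = 4 — violated.
#3 5G - 5B = 5(10) - 5(4) = 30, not 29 — violated.
#4 E = 1 is in {1, 5, -4, -1} — satisfied.
#5 G = 10, and 10 ≠ 9 — satisfied.
#6 E = 1, and 1 ≠ 4 — satisfied.
#7 values 13, 10, 4 are pairwise distinct — satisfied.

No — constraints 1, 2, 3 are not satisfied.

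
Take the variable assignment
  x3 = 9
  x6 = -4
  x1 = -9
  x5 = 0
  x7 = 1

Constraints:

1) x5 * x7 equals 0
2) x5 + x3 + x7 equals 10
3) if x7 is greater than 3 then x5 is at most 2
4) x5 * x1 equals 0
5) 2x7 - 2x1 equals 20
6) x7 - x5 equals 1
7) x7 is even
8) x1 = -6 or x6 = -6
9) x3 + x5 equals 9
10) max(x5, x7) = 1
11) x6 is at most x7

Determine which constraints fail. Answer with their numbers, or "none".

1) x5 * x7 = 0 * 1 = 0 — satisfied.
2) x5 + x3 + x7 = 0 + 9 + 1 = 10 — satisfied.
3) x7 = 1, not > 3; antecedent false, conditional vacuously true — satisfied.
4) x5 * x1 = 0 * (-9) = 0 — satisfied.
5) 2x7 - 2x1 = 2(1) - 2(-9) = 20 — satisfied.
6) x7 - x5 = 1 - 0 = 1 — satisfied.
7) x7 = 1 is odd — violated.
8) x1 = -9 ≠ -6 and x6 = -4 ≠ -6; both disjuncts false — violated.
9) x3 + x5 = 9 + 0 = 9 — satisfied.
10) max(0, 1) = 1 — satisfied.
11) x6 = -4, x7 = 1; -4 ≤ 1 — satisfied.

Constraints 7 and 8 are violated.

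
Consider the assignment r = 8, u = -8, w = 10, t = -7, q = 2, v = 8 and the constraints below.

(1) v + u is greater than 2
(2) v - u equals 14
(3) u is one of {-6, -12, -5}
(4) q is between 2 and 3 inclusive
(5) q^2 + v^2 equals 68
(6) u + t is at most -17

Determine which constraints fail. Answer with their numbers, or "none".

No — constraints 1, 2, 3, and 6 are not satisfied.

(1) v + u = 8 + (-8) = 0; 0 ≤ 2, bound 2 not met — violated.
(2) v - u = 8 - (-8) = 16, not 14 — violated.
(3) u = -8 is not in {-6, -12, -5} — violated.
(4) q = 2 lies in [2, 3] — satisfied.
(5) q^2 + v^2 = 2^2 + 8^2 = 4 + 64 = 68 — satisfied.
(6) u + t = -8 + (-7) = -15; -15 > -17, bound -17 not met — violated.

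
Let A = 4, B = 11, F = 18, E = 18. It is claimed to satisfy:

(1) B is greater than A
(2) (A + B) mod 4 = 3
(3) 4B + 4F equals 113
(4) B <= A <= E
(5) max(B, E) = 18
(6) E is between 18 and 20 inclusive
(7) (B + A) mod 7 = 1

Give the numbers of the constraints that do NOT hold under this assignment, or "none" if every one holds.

(1) B = 11, A = 4; 11 > 4  ✔
(2) A + B = 15; 15 mod 4 = 3  ✔
(3) 4B + 4F = 4(11) + 4(18) = 116, not 113  ✘
(4) values 11, 4, 18; B = 11 is not <= A = 4  ✘
(5) max(11, 18) = 18  ✔
(6) E = 18 lies in [18, 20]  ✔
(7) B + A = 15; 15 mod 7 = 1  ✔

Violated: 3, 4.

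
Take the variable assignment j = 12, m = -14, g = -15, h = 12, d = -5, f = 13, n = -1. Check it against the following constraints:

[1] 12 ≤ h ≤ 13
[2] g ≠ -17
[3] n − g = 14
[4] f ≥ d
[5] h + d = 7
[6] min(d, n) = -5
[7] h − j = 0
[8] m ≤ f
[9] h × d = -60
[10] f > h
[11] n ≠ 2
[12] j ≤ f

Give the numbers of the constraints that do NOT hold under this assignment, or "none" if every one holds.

Yes — all constraints hold.

[1] h = 12 lies in [12, 13] — satisfied.
[2] g = -15, and -15 ≠ -17 — satisfied.
[3] n − g = -1 − (-15) = 14 — satisfied.
[4] f = 13, d = -5; 13 ≥ -5 — satisfied.
[5] h + d = 12 + (-5) = 7 — satisfied.
[6] min(-5, -1) = -5 — satisfied.
[7] h − j = 12 − 12 = 0 — satisfied.
[8] m = -14, f = 13; -14 ≤ 13 — satisfied.
[9] h × d = 12 × (-5) = -60 — satisfied.
[10] f = 13, h = 12; 13 > 12 — satisfied.
[11] n = -1, and -1 ≠ 2 — satisfied.
[12] j = 12, f = 13; 12 ≤ 13 — satisfied.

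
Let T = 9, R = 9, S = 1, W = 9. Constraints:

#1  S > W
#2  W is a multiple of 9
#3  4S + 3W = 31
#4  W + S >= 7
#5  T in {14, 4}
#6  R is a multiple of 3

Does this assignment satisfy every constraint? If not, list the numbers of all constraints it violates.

#1 S = 1, W = 9; 1 ≤ 9 (want >)  ✘
#2 9 / 9 = 1, so 9 divides 9  ✔
#3 4S + 3W = 4(1) + 3(9) = 31  ✔
#4 W + S = 9 + 1 = 10; 10 ≥ 7  ✔
#5 T = 9 is not in {14, 4}  ✘
#6 9 / 3 = 3, so 3 divides 9  ✔

Violated: 1, 5.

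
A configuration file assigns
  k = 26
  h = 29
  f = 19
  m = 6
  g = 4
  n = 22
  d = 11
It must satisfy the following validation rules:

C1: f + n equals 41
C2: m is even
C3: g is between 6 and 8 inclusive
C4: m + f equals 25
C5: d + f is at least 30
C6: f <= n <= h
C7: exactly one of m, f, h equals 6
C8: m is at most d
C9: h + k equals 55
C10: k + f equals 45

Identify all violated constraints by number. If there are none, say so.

C1: f + n = 19 + 22 = 41  ✓
C2: m = 6 is even  ✓
C3: g = 4 is outside [6, 8]  ✗
C4: m + f = 6 + 19 = 25  ✓
C5: d + f = 11 + 19 = 30; 30 ≥ 30  ✓
C6: values 19 <= 22 <= 29  ✓
C7: m=6, f=19, h=29; 1 of them equals 6  ✓
C8: m = 6, d = 11; 6 ≤ 11  ✓
C9: h + k = 29 + 26 = 55  ✓
C10: k + f = 26 + 19 = 45  ✓

No — constraint 3 is not satisfied.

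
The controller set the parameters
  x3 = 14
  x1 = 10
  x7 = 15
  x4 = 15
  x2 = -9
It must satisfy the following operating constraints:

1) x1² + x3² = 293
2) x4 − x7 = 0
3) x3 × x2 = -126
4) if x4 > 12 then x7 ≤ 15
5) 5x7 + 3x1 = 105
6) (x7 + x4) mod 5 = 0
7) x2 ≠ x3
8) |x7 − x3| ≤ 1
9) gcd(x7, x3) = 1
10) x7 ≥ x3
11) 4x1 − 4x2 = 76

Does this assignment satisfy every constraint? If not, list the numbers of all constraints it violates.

Constraint 1 is violated.

1) x1² + x3² = 10² + 14² = 100 + 196 = 296, not 293  ✗
2) x4 − x7 = 15 − 15 = 0  ✓
3) x3 × x2 = 14 × (-9) = -126  ✓
4) x4 = 15 > 12, so we need x7 ≤ 15; x7 = 15 ≤ 15  ✓
5) 5x7 + 3x1 = 5(15) + 3(10) = 105  ✓
6) x7 + x4 = 30; 30 mod 5 = 0  ✓
7) x2 = -9, x3 = 14; distinct  ✓
8) |15 − 14| = 1; 1 ≤ 1  ✓
9) gcd(15, 14) = 1  ✓
10) x7 = 15, x3 = 14; 15 ≥ 14  ✓
11) 4x1 − 4x2 = 4(10) − 4(-9) = 76  ✓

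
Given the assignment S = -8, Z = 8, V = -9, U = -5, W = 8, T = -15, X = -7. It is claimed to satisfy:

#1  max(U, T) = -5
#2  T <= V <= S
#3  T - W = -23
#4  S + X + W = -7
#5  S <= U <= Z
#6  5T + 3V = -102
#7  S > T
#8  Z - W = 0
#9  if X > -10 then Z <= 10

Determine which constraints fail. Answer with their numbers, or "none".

#1 max(-5, -15) = -5 — satisfied.
#2 values -15 <= -9 <= -8 — satisfied.
#3 T - W = -15 - 8 = -23 — satisfied.
#4 S + X + W = -8 + (-7) + 8 = -7 — satisfied.
#5 values -8 <= -5 <= 8 — satisfied.
#6 5T + 3V = 5(-15) + 3(-9) = -102 — satisfied.
#7 S = -8, T = -15; -8 > -15 — satisfied.
#8 Z - W = 8 - 8 = 0 — satisfied.
#9 X = -7 > -10, so we need Z ≤ 10; Z = 8 ≤ 10 — satisfied.

All constraints are satisfied.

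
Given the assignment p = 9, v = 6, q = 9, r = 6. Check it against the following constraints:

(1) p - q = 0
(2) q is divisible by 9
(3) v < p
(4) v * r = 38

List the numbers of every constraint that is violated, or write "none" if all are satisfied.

Constraint 4 is violated.

(1) p - q = 9 - 9 = 0  holds
(2) 9 / 9 = 1, so 9 divides 9  holds
(3) v = 6, p = 9; 6 < 9  holds
(4) v * r = 6 * 6 = 36, not 38  fails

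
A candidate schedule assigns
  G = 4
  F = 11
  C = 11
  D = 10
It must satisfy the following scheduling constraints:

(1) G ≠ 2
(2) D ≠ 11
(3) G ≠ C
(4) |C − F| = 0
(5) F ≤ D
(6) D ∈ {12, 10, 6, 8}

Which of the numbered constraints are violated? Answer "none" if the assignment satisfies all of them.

(1) G = 4, and 4 ≠ 2  OK
(2) D = 10, and 10 ≠ 11  OK
(3) G = 4, C = 11; distinct  OK
(4) |11 − 11| = 0  OK
(5) F = 11, D = 10; 11 > 10 (want ≤)  FAIL
(6) D = 10 is in {12, 10, 6, 8}  OK

Constraint 5 is violated.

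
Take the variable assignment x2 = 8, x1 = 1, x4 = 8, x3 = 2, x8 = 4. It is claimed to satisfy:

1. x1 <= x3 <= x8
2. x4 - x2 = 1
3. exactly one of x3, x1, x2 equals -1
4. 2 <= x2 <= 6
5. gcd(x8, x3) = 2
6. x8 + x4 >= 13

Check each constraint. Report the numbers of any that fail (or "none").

1. values 1 <= 2 <= 4  true
2. x4 - x2 = 8 - 8 = 0, not 1  false
3. x3=2, x1=1, x2=8; 0 of them equal -1, not exactly one  false
4. x2 = 8 is outside [2, 6]  false
5. gcd(4, 2) = 2  true
6. x8 + x4 = 4 + 8 = 12; 12 < 13, bound 13 not met  false

No — constraints 2, 3, 4, and 6 are not satisfied.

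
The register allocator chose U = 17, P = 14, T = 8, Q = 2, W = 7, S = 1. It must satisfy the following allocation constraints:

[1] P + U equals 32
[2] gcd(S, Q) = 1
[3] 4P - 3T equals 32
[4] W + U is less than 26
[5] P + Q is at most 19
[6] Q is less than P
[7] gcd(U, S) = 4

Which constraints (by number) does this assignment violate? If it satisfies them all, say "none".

[1] P + U = 14 + 17 = 31, not 32 — fails.
[2] gcd(1, 2) = 1 — holds.
[3] 4P - 3T = 4(14) - 3(8) = 32 — holds.
[4] W + U = 7 + 17 = 24; 24 < 26 — holds.
[5] P + Q = 14 + 2 = 16; 16 ≤ 19 — holds.
[6] Q = 2, P = 14; 2 < 14 — holds.
[7] gcd(17, 1) = 1, not 4 — fails.

Constraints 1, 7 are violated.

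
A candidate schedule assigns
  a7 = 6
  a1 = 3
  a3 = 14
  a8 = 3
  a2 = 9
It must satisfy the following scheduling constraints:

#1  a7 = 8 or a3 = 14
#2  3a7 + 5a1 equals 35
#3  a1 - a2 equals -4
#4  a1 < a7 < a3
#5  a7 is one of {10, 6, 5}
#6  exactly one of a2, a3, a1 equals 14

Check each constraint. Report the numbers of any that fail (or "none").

#1 a7 = 6 ≠ 8, but a3 = 14 = 14 (second disjunct) — satisfied.
#2 3a7 + 5a1 = 3(6) + 5(3) = 33, not 35 — violated.
#3 a1 - a2 = 3 - 9 = -6, not -4 — violated.
#4 values 3 < 6 < 14 — satisfied.
#5 a7 = 6 is in {10, 6, 5} — satisfied.
#6 a2=9, a3=14, a1=3; 1 of them equals 14 — satisfied.

Violated: 2 and 3.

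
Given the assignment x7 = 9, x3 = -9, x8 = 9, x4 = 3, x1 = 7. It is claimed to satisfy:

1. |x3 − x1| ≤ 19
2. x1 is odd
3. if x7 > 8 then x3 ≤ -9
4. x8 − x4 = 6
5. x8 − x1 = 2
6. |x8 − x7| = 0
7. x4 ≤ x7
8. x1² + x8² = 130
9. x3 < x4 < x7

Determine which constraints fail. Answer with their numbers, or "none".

The assignment satisfies every constraint.

1. |-9 − 7| = 16; 16 ≤ 19 — satisfied.
2. x1 = 7 is odd — satisfied.
3. x7 = 9 > 8, so we need x3 ≤ -9; x3 = -9 ≤ -9 — satisfied.
4. x8 − x4 = 9 − 3 = 6 — satisfied.
5. x8 − x1 = 9 − 7 = 2 — satisfied.
6. |9 − 9| = 0 — satisfied.
7. x4 = 3, x7 = 9; 3 ≤ 9 — satisfied.
8. x1² + x8² = 7² + 9² = 49 + 81 = 130 — satisfied.
9. values -9 < 3 < 9 — satisfied.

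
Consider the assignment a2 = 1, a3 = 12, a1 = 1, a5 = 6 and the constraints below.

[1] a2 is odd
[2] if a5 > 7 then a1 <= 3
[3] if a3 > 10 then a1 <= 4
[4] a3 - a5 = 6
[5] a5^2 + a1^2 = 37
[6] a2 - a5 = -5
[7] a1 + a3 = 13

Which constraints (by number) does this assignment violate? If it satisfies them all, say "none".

[1] a2 = 1 is odd — satisfied.
[2] a5 = 6, not > 7; antecedent false, conditional vacuously true — satisfied.
[3] a3 = 12 > 10, so we need a1 ≤ 4; a1 = 1 ≤ 4 — satisfied.
[4] a3 - a5 = 12 - 6 = 6 — satisfied.
[5] a5^2 + a1^2 = 6^2 + 1^2 = 36 + 1 = 37 — satisfied.
[6] a2 - a5 = 1 - 6 = -5 — satisfied.
[7] a1 + a3 = 1 + 12 = 13 — satisfied.

The assignment satisfies every constraint.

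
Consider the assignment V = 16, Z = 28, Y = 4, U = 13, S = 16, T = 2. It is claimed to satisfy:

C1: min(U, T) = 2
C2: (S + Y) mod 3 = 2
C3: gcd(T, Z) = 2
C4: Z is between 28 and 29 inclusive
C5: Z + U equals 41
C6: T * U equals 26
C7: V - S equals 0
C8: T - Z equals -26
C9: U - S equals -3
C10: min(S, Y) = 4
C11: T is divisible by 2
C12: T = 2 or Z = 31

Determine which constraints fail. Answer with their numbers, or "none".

C1: min(13, 2) = 2  OK
C2: S + Y = 20; 20 mod 3 = 2  OK
C3: gcd(2, 28) = 2  OK
C4: Z = 28 lies in [28, 29]  OK
C5: Z + U = 28 + 13 = 41  OK
C6: T * U = 2 * 13 = 26  OK
C7: V - S = 16 - 16 = 0  OK
C8: T - Z = 2 - 28 = -26  OK
C9: U - S = 13 - 16 = -3  OK
C10: min(16, 4) = 4  OK
C11: 2 / 2 = 1, so 2 divides 2  OK
C12: T = 2 = 2 (first disjunct)  OK

All constraints are satisfied.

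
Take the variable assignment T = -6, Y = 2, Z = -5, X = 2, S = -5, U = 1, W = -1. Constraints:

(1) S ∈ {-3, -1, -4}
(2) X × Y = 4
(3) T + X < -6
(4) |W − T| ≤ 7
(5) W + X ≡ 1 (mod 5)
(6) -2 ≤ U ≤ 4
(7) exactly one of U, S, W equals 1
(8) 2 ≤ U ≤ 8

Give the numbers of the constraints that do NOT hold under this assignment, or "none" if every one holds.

(1) S = -5 is not in {-3, -1, -4}  FAIL
(2) X × Y = 2 × 2 = 4  OK
(3) T + X = -6 + 2 = -4; -4 ≥ -6, bound -6 not met  FAIL
(4) |-1 − (-6)| = 5; 5 ≤ 7  OK
(5) W + X = 1; 1 mod 5 = 1  OK
(6) U = 1 lies in [-2, 4]  OK
(7) U=1, S=-5, W=-1; 1 of them equals 1  OK
(8) U = 1 is outside [2, 8]  FAIL

Constraints 1, 3, and 8 do not hold.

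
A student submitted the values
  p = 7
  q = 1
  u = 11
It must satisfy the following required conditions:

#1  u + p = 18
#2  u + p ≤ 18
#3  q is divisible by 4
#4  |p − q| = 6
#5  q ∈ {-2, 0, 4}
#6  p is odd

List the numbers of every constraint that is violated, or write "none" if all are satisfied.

Constraints 3, 5 are violated.

#1 u + p = 11 + 7 = 18 — satisfied.
#2 u + p = 11 + 7 = 18; 18 ≤ 18 — satisfied.
#3 1 = 4×0 + 1, so 4 does not divide 1 — violated.
#4 |7 − 1| = 6 — satisfied.
#5 q = 1 is not in {-2, 0, 4} — violated.
#6 p = 7 is odd — satisfied.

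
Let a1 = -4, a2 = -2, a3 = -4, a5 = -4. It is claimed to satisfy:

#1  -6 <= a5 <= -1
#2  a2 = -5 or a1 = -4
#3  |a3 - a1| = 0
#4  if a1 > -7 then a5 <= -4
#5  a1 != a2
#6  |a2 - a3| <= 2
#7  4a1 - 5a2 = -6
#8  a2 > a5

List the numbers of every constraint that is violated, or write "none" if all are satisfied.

All constraints are satisfied.

#1 a5 = -4 lies in [-6, -1]  holds
#2 a2 = -2 ≠ -5, but a1 = -4 = -4 (second disjunct)  holds
#3 |-4 - (-4)| = 0  holds
#4 a1 = -4 > -7, so we need a5 ≤ -4; a5 = -4 ≤ -4  holds
#5 a1 = -4, a2 = -2; distinct  holds
#6 |-2 - (-4)| = 2; 2 ≤ 2  holds
#7 4a1 - 5a2 = 4(-4) - 5(-2) = -6  holds
#8 a2 = -2, a5 = -4; -2 > -4  holds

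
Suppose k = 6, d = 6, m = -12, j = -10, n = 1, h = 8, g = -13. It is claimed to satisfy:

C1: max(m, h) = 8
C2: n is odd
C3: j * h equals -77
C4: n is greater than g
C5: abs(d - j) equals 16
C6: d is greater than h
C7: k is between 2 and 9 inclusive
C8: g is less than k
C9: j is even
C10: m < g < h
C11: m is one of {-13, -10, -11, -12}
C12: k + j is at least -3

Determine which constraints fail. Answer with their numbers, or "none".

Constraints 3, 6, 10, and 12 are violated.

C1: max(-12, 8) = 8 — OK.
C2: n = 1 is odd — OK.
C3: j * h = -10 * 8 = -80, not -77 — violated.
C4: n = 1, g = -13; 1 > -13 — OK.
C5: abs(6 - (-10)) = 16 — OK.
C6: d = 6, h = 8; 6 ≤ 8 (want >) — violated.
C7: k = 6 lies in [2, 9] — OK.
C8: g = -13, k = 6; -13 < 6 — OK.
C9: j = -10 is even — OK.
C10: values -12, -13, 8; m = -12 is not < g = -13 — violated.
C11: m = -12 is in {-13, -10, -11, -12} — OK.
C12: k + j = 6 + (-10) = -4; -4 < -3, bound -3 not met — violated.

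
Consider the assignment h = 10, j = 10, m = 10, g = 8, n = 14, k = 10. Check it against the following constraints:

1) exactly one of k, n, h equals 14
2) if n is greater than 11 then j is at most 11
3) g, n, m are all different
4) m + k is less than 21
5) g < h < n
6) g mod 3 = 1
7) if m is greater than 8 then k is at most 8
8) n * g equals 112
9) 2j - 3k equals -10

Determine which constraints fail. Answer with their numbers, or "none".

Violated: 6 and 7.

1) k=10, n=14, h=10; 1 of them equals 14 — OK.
2) n = 14 > 11, so we need j ≤ 11; j = 10 ≤ 11 — OK.
3) values 8, 14, 10 are pairwise distinct — OK.
4) m + k = 10 + 10 = 20; 20 < 21 — OK.
5) values 8 < 10 < 14 — OK.
6) 8 mod 3 = 2, not 1 — violated.
7) m = 10 > 8, so we need k ≤ 8; but k = 10 > 8 — violated.
8) n * g = 14 * 8 = 112 — OK.
9) 2j - 3k = 2(10) - 3(10) = -10 — OK.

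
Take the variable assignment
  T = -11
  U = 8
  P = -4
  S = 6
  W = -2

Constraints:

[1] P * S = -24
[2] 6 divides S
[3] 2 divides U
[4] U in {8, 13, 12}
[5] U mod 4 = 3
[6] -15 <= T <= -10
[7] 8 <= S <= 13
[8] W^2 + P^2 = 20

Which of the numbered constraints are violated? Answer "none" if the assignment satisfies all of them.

[1] P * S = -4 * 6 = -24 — satisfied.
[2] 6 / 6 = 1, so 6 divides 6 — satisfied.
[3] 8 / 2 = 4, so 2 divides 8 — satisfied.
[4] U = 8 is in {8, 13, 12} — satisfied.
[5] 8 mod 4 = 0, not 3 — violated.
[6] T = -11 lies in [-15, -10] — satisfied.
[7] S = 6 is outside [8, 13] — violated.
[8] W^2 + P^2 = (-2)^2 + (-4)^2 = 4 + 16 = 20 — satisfied.

Constraints 5 and 7 are violated.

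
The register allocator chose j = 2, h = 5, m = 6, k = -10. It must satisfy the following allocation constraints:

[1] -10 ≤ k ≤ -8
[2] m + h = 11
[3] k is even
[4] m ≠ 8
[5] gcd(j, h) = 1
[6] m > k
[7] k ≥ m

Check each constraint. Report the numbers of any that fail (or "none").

[1] k = -10 lies in [-10, -8] — holds.
[2] m + h = 6 + 5 = 11 — holds.
[3] k = -10 is even — holds.
[4] m = 6, and 6 ≠ 8 — holds.
[5] gcd(2, 5) = 1 — holds.
[6] m = 6, k = -10; 6 > -10 — holds.
[7] k = -10, m = 6; -10 < 6 (want ≥) — fails.

The assignment fails constraint 7.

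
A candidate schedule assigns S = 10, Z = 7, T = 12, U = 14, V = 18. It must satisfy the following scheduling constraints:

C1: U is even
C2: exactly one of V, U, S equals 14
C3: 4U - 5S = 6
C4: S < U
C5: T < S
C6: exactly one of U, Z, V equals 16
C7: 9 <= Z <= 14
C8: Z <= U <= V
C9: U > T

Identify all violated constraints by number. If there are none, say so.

Constraints 5, 6, and 7 do not hold.

C1: U = 14 is even  OK
C2: V=18, U=14, S=10; 1 of them equals 14  OK
C3: 4U - 5S = 4(14) - 5(10) = 6  OK
C4: S = 10, U = 14; 10 < 14  OK
C5: T = 12, S = 10; 12 ≥ 10 (want <)  FAIL
C6: U=14, Z=7, V=18; 0 of them equal 16, not exactly one  FAIL
C7: Z = 7 is outside [9, 14]  FAIL
C8: values 7 <= 14 <= 18  OK
C9: U = 14, T = 12; 14 > 12  OK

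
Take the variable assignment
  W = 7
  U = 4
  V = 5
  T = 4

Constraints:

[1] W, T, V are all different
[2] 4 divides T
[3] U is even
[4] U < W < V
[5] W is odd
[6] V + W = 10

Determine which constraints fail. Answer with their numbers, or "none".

Constraints 4 and 6 are violated.

[1] values 7, 4, 5 are pairwise distinct — holds.
[2] 4 / 4 = 1, so 4 divides 4 — holds.
[3] U = 4 is even — holds.
[4] values 4, 7, 5; W = 7 is not < V = 5 — fails.
[5] W = 7 is odd — holds.
[6] V + W = 5 + 7 = 12, not 10 — fails.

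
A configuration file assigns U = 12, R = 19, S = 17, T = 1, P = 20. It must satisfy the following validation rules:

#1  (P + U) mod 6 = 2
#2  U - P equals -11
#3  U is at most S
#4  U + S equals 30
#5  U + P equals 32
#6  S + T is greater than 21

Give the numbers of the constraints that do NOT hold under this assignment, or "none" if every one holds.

#1 P + U = 32; 32 mod 6 = 2 — satisfied.
#2 U - P = 12 - 20 = -8, not -11 — violated.
#3 U = 12, S = 17; 12 ≤ 17 — satisfied.
#4 U + S = 12 + 17 = 29, not 30 — violated.
#5 U + P = 12 + 20 = 32 — satisfied.
#6 S + T = 17 + 1 = 18; 18 ≤ 21, bound 21 not met — violated.

Constraints 2, 4, and 6 do not hold.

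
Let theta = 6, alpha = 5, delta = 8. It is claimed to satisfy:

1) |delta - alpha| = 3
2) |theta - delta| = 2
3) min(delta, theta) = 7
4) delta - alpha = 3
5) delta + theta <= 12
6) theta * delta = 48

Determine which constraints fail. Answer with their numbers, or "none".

1) |8 - 5| = 3 — holds.
2) |6 - 8| = 2 — holds.
3) min(8, 6) = 6, not 7 — does not hold.
4) delta - alpha = 8 - 5 = 3 — holds.
5) delta + theta = 8 + 6 = 14; 14 > 12, bound 12 not met — does not hold.
6) theta * delta = 6 * 8 = 48 — holds.

The assignment fails constraints 3 and 5.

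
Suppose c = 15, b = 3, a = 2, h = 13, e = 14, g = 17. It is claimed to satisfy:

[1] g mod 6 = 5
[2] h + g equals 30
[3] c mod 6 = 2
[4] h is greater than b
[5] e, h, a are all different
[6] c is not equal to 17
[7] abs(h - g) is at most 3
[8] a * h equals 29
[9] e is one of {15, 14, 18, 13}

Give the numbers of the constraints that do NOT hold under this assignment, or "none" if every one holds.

Constraints 3, 7, and 8 are violated.

[1] 17 mod 6 = 5  holds
[2] h + g = 13 + 17 = 30  holds
[3] 15 mod 6 = 3, not 2  fails
[4] h = 13, b = 3; 13 > 3  holds
[5] values 14, 13, 2 are pairwise distinct  holds
[6] c = 15, and 15 ≠ 17  holds
[7] abs(13 - 17) = 4; 4 > 3, exceeds bound 3  fails
[8] a * h = 2 * 13 = 26, not 29  fails
[9] e = 14 is in {15, 14, 18, 13}  holds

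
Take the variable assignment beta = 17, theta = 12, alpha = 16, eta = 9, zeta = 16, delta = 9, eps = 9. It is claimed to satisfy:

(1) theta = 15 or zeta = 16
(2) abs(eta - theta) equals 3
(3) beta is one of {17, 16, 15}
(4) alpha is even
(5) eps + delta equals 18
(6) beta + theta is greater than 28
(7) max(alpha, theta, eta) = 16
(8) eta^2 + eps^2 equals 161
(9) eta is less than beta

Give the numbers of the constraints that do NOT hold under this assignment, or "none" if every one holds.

(1) theta = 12 ≠ 15, but zeta = 16 = 16 (second disjunct) — holds.
(2) abs(9 - 12) = 3 — holds.
(3) beta = 17 is in {17, 16, 15} — holds.
(4) alpha = 16 is even — holds.
(5) eps + delta = 9 + 9 = 18 — holds.
(6) beta + theta = 17 + 12 = 29; 29 > 28 — holds.
(7) max(16, 12, 9) = 16 — holds.
(8) eta^2 + eps^2 = 9^2 + 9^2 = 81 + 81 = 162, not 161 — does not hold.
(9) eta = 9, beta = 17; 9 < 17 — holds.

The assignment fails constraint 8.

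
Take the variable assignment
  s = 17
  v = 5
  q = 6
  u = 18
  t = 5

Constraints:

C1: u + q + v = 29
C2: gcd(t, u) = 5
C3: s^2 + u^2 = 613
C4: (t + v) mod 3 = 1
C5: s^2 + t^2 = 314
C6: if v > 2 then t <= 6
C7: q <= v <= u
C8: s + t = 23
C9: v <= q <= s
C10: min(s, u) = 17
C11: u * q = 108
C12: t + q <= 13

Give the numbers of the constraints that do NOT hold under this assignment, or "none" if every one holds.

Constraints 2, 7, 8 do not hold.

C1: u + q + v = 18 + 6 + 5 = 29  holds
C2: gcd(5, 18) = 1, not 5  fails
C3: s^2 + u^2 = 17^2 + 18^2 = 289 + 324 = 613  holds
C4: t + v = 10; 10 mod 3 = 1  holds
C5: s^2 + t^2 = 17^2 + 5^2 = 289 + 25 = 314  holds
C6: v = 5 > 2, so we need t ≤ 6; t = 5 ≤ 6  holds
C7: values 6, 5, 18; q = 6 is not <= v = 5  fails
C8: s + t = 17 + 5 = 22, not 23  fails
C9: values 5 <= 6 <= 17  holds
C10: min(17, 18) = 17  holds
C11: u * q = 18 * 6 = 108  holds
C12: t + q = 5 + 6 = 11; 11 ≤ 13  holds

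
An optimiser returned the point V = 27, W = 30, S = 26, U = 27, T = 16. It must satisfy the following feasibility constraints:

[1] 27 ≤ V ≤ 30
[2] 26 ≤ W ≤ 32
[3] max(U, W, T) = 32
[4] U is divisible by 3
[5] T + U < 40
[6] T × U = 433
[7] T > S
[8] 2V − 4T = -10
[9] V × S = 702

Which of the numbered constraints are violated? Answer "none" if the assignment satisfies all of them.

Constraints 3, 5, 6, and 7 do not hold.

[1] V = 27 lies in [27, 30] — satisfied.
[2] W = 30 lies in [26, 32] — satisfied.
[3] max(27, 30, 16) = 30, not 32 — violated.
[4] 27 / 3 = 9, so 3 divides 27 — satisfied.
[5] T + U = 16 + 27 = 43; 43 ≥ 40, bound 40 not met — violated.
[6] T × U = 16 × 27 = 432, not 433 — violated.
[7] T = 16, S = 26; 16 ≤ 26 (want >) — violated.
[8] 2V − 4T = 2(27) − 4(16) = -10 — satisfied.
[9] V × S = 27 × 26 = 702 — satisfied.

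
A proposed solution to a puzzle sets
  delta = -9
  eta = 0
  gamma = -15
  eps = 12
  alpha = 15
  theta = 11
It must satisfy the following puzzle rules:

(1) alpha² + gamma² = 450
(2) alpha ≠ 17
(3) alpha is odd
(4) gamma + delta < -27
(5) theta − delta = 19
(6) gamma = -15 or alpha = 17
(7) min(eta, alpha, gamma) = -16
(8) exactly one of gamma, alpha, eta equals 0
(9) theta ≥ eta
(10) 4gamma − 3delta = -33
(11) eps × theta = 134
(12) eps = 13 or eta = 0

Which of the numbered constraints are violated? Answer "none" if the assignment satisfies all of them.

No — constraints 4, 5, 7, and 11 are not satisfied.

(1) alpha² + gamma² = 15² + (-15)² = 225 + 225 = 450  holds
(2) alpha = 15, and 15 ≠ 17  holds
(3) alpha = 15 is odd  holds
(4) gamma + delta = -15 + (-9) = -24; -24 ≥ -27, bound -27 not met  fails
(5) theta − delta = 11 − (-9) = 20, not 19  fails
(6) gamma = -15 = -15 (first disjunct)  holds
(7) min(0, 15, -15) = -15, not -16  fails
(8) gamma=-15, alpha=15, eta=0; 1 of them equals 0  holds
(9) theta = 11, eta = 0; 11 ≥ 0  holds
(10) 4gamma − 3delta = 4(-15) − 3(-9) = -33  holds
(11) eps × theta = 12 × 11 = 132, not 134  fails
(12) eps = 12 ≠ 13, but eta = 0 = 0 (second disjunct)  holds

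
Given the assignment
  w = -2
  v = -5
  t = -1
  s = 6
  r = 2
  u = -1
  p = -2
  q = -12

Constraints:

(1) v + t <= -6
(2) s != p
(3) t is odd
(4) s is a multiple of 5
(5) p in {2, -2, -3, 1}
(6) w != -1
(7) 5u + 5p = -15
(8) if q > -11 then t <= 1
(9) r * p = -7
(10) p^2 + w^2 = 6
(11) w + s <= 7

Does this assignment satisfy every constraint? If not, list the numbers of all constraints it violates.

(1) v + t = -5 + (-1) = -6; -6 ≤ -6 — holds.
(2) s = 6, p = -2; distinct — holds.
(3) t = -1 is odd — holds.
(4) 6 = 5*1 + 1, so 5 does not divide 6 — fails.
(5) p = -2 is in {2, -2, -3, 1} — holds.
(6) w = -2, and -2 ≠ -1 — holds.
(7) 5u + 5p = 5(-1) + 5(-2) = -15 — holds.
(8) q = -12, not > -11; antecedent false, conditional vacuously true — holds.
(9) r * p = 2 * (-2) = -4, not -7 — fails.
(10) p^2 + w^2 = (-2)^2 + (-2)^2 = 4 + 4 = 8, not 6 — fails.
(11) w + s = -2 + 6 = 4; 4 ≤ 7 — holds.

Constraints 4, 9, and 10 are violated.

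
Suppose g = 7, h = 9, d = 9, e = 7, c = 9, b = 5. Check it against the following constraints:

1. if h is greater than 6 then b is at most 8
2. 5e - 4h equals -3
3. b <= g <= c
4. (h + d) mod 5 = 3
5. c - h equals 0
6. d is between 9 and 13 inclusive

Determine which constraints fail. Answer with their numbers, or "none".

Violated: 2.

1. h = 9 > 6, so we need b ≤ 8; b = 5 ≤ 8 — holds.
2. 5e - 4h = 5(7) - 4(9) = -1, not -3 — does not hold.
3. values 5 <= 7 <= 9 — holds.
4. h + d = 18; 18 mod 5 = 3 — holds.
5. c - h = 9 - 9 = 0 — holds.
6. d = 9 lies in [9, 13] — holds.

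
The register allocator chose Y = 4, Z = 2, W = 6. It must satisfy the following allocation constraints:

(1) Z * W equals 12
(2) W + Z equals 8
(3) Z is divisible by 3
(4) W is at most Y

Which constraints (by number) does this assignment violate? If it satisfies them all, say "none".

(1) Z * W = 2 * 6 = 12 — holds.
(2) W + Z = 6 + 2 = 8 — holds.
(3) 2 = 3*0 + 2, so 3 does not divide 2 — fails.
(4) W = 6, Y = 4; 6 > 4 (want ≤) — fails.

Constraints 3 and 4 do not hold.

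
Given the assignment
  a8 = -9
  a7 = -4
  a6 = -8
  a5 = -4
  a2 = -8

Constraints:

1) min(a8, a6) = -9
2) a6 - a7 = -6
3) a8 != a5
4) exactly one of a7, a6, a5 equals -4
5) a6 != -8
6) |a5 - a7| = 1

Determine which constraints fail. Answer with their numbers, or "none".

1) min(-9, -8) = -9  ✓
2) a6 - a7 = -8 - (-4) = -4, not -6  ✗
3) a8 = -9, a5 = -4; distinct  ✓
4) a7=-4, a6=-8, a5=-4; 2 of them equal -4, not exactly one  ✗
5) a6 = -8, but -8 is required to differ  ✗
6) |-4 - (-4)| = 0, not 1  ✗

Constraints 2, 4, 5, and 6 do not hold.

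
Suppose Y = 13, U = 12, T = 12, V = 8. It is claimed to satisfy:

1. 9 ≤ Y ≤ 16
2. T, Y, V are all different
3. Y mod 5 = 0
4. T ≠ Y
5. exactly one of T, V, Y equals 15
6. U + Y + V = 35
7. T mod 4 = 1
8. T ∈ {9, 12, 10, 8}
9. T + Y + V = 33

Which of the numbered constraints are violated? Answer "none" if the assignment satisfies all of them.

No — constraints 3, 5, 6, and 7 are not satisfied.

1. Y = 13 lies in [9, 16] — satisfied.
2. values 12, 13, 8 are pairwise distinct — satisfied.
3. 13 mod 5 = 3, not 0 — violated.
4. T = 12, Y = 13; distinct — satisfied.
5. T=12, V=8, Y=13; 0 of them equal 15, not exactly one — violated.
6. U + Y + V = 12 + 13 + 8 = 33, not 35 — violated.
7. 12 mod 4 = 0, not 1 — violated.
8. T = 12 is in {9, 12, 10, 8} — satisfied.
9. T + Y + V = 12 + 13 + 8 = 33 — satisfied.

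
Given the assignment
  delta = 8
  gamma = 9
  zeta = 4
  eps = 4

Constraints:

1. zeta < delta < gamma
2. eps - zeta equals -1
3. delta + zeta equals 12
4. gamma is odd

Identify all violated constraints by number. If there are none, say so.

1. values 4 < 8 < 9  OK
2. eps - zeta = 4 - 4 = 0, not -1  FAIL
3. delta + zeta = 8 + 4 = 12  OK
4. gamma = 9 is odd  OK

The assignment fails constraint 2.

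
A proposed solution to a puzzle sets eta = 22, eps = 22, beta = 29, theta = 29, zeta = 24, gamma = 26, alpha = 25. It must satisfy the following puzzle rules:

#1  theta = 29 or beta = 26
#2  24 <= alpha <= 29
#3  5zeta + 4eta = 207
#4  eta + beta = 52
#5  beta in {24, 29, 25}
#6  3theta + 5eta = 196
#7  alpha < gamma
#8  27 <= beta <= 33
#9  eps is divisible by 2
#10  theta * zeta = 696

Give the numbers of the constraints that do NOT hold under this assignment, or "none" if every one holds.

#1 theta = 29 = 29 (first disjunct) — holds.
#2 alpha = 25 lies in [24, 29] — holds.
#3 5zeta + 4eta = 5(24) + 4(22) = 208, not 207 — does not hold.
#4 eta + beta = 22 + 29 = 51, not 52 — does not hold.
#5 beta = 29 is in {24, 29, 25} — holds.
#6 3theta + 5eta = 3(29) + 5(22) = 197, not 196 — does not hold.
#7 alpha = 25, gamma = 26; 25 < 26 — holds.
#8 beta = 29 lies in [27, 33] — holds.
#9 22 / 2 = 11, so 2 divides 22 — holds.
#10 theta * zeta = 29 * 24 = 696 — holds.

The assignment fails constraints 3, 4, and 6.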